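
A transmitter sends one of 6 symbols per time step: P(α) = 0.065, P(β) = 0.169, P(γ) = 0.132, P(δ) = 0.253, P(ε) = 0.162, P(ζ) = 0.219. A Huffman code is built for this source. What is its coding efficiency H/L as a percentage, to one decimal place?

98.2%

Entropy H = −Σ p log₂ p ≈ 2.4823 bits.
Huffman merges: 13/200+33/250→197/1000; 81/500+169/1000→331/1000; 197/1000+219/1000→52/125; 253/1000+331/1000→73/125; 52/125+73/125→1. L = 316/125 ≈ 2.5280.
Efficiency = H/L = 2.4823/2.5280 = 98.2%.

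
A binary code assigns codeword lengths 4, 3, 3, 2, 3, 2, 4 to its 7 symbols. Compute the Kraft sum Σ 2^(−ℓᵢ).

With common denominator 2^4 = 16: Σ 2^(−ℓᵢ) = 1/16 + 2/16 + 2/16 + 4/16 + 2/16 + 4/16 + 1/16 = 16/16 = 1.

1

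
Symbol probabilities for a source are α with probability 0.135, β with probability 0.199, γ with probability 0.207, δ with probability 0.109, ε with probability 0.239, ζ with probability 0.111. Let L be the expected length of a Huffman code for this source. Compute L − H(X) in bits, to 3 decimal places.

0.036 bits

Entropy H = −Σ p log₂ p ≈ 2.5180 bits.
Huffman merges: 109/1000+111/1000→11/50; 27/200+199/1000→167/500; 207/1000+11/50→427/1000; 239/1000+167/500→573/1000; 427/1000+573/1000→1. L = 1277/500 ≈ 2.5540.
L − H = 2.5540 − 2.5180 = 0.036 bits.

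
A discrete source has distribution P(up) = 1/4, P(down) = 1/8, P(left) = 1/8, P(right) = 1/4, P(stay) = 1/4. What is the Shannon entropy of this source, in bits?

Each probability is a power of 1/2, so log₂(1/p) is an integer.
H = Σ p·log₂(1/p) = 1/4·2 + 1/8·3 + 1/8·3 + 1/4·2 + 1/4·2 = 2.25 bits.

2.25 bits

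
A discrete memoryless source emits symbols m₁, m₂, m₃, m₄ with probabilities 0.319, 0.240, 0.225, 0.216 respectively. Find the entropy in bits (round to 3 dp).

H = −Σ pᵢ log₂ pᵢ.
−0.319·log₂(0.319) = 0.5258
−0.240·log₂(0.240) = 0.4941
−0.225·log₂(0.225) = 0.4842
−0.216·log₂(0.216) = 0.4776
Sum ≈ 1.9817 → 1.982 bits.

1.982 bits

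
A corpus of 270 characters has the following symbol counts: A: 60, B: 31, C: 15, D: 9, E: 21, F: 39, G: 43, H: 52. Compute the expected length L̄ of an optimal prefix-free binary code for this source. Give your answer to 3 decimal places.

2.841 bits/symbol

Probabilities are the counts divided by 270.
Repeatedly combine the two least-probable nodes; the expected code length is the sum of the merged weights.
merge 1/30 + 1/18 → 4/45
merge 7/90 + 4/45 → 1/6
merge 31/270 + 13/90 → 7/27
merge 43/270 + 1/6 → 44/135
merge 26/135 + 2/9 → 56/135
merge 7/27 + 44/135 → 79/135
merge 56/135 + 79/135 → 1
L = 4/45 + 1/6 + 7/27 + 44/135 + 56/135 + 79/135 + 1 = 767/270 ≈ 2.841 bits/symbol.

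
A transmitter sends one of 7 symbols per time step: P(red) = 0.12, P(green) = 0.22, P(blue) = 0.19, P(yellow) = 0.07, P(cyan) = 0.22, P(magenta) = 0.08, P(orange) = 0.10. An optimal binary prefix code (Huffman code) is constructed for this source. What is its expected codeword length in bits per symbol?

2.71 bits/symbol

Repeatedly combine the two least-probable nodes; the expected code length is the sum of the merged weights.
merge 7/100 + 2/25 → 3/20
merge 1/10 + 3/25 → 11/50
merge 3/20 + 19/100 → 17/50
merge 11/50 + 11/50 → 11/25
merge 11/50 + 17/50 → 14/25
merge 11/25 + 14/25 → 1
L = 3/20 + 11/50 + 17/50 + 11/25 + 14/25 + 1 = 271/100 = 2.71 bits/symbol.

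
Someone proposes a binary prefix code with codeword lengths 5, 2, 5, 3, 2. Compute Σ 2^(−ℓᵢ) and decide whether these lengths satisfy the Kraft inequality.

With common denominator 2^5 = 32: Σ 2^(−ℓᵢ) = 1/32 + 8/32 + 1/32 + 4/32 + 8/32 = 22/32 = 0.6875.
Kraft's inequality requires Σ ≤ 1; here Σ = 0.6875 ≤ 1, so such a prefix code exists.

0.6875; yes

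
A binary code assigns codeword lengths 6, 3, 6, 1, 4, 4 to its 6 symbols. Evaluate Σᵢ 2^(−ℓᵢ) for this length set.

With common denominator 2^6 = 64: Σ 2^(−ℓᵢ) = 1/64 + 8/64 + 1/64 + 32/64 + 4/64 + 4/64 = 50/64 = 0.78125.

0.78125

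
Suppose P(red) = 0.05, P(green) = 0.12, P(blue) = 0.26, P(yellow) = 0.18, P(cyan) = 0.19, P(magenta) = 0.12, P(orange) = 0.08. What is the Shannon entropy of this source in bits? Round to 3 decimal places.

2.648 bits

H = −Σ pᵢ log₂ pᵢ.
−0.05·log₂(0.05) = 0.2161
−0.12·log₂(0.12) = 0.3671
−0.26·log₂(0.26) = 0.5053
−0.18·log₂(0.18) = 0.4453
−0.19·log₂(0.19) = 0.4552
−0.12·log₂(0.12) = 0.3671
−0.08·log₂(0.08) = 0.2915
Sum ≈ 2.6476 → 2.648 bits.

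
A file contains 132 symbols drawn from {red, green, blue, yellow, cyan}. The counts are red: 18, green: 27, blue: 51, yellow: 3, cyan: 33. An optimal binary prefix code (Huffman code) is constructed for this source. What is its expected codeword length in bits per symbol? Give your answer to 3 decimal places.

2.136 bits/symbol

Probabilities are the counts divided by 132.
Repeatedly combine the two least-probable nodes; the expected code length is the sum of the merged weights.
merge 1/44 + 3/22 → 7/44
merge 7/44 + 9/44 → 4/11
merge 1/4 + 4/11 → 27/44
merge 17/44 + 27/44 → 1
L = 7/44 + 4/11 + 27/44 + 1 = 47/22 ≈ 2.136 bits/symbol.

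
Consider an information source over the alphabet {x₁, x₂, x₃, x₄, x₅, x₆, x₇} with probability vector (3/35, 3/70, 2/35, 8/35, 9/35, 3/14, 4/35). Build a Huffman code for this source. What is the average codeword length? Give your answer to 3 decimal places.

2.586 bits/symbol

Repeatedly combine the two least-probable nodes; the expected code length is the sum of the merged weights.
merge 3/70 + 2/35 → 1/10
merge 3/35 + 1/10 → 13/70
merge 4/35 + 13/70 → 3/10
merge 3/14 + 8/35 → 31/70
merge 9/35 + 3/10 → 39/70
merge 31/70 + 39/70 → 1
L = 1/10 + 13/70 + 3/10 + 31/70 + 39/70 + 1 = 181/70 ≈ 2.586 bits/symbol.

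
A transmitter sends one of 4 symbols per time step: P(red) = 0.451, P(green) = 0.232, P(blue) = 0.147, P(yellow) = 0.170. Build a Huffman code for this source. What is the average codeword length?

Repeatedly combine the two least-probable nodes; the expected code length is the sum of the merged weights.
merge 147/1000 + 17/100 → 317/1000
merge 29/125 + 317/1000 → 549/1000
merge 451/1000 + 549/1000 → 1
L = 317/1000 + 549/1000 + 1 = 933/500 = 1.866 bits/symbol.

1.866 bits/symbol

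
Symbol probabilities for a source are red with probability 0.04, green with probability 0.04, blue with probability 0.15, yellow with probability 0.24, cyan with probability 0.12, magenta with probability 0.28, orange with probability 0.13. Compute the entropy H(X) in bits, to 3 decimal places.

H = −Σ pᵢ log₂ pᵢ.
−0.04·log₂(0.04) = 0.1858
−0.04·log₂(0.04) = 0.1858
−0.15·log₂(0.15) = 0.4105
−0.24·log₂(0.24) = 0.4941
−0.12·log₂(0.12) = 0.3671
−0.28·log₂(0.28) = 0.5142
−0.13·log₂(0.13) = 0.3826
Sum ≈ 2.5401 → 2.540 bits.

2.540 bits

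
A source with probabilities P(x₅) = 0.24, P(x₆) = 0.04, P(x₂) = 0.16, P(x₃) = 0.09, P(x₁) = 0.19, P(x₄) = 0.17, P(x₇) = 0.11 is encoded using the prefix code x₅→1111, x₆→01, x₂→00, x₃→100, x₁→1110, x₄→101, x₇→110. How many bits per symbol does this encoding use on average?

3.23 bits/symbol

L̄ = Σ pᵢ·ℓᵢ = 0.24·4 + 0.04·2 + 0.16·2 + 0.09·3 + 0.19·4 + 0.17·3 + 0.11·3 = 3.23 bits/symbol.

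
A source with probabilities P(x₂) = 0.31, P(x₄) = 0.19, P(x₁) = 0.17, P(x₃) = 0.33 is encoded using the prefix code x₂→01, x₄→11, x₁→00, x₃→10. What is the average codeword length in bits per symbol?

2 bits/symbol

L̄ = Σ pᵢ·ℓᵢ = 0.31·2 + 0.19·2 + 0.17·2 + 0.33·2 = 2 bits/symbol.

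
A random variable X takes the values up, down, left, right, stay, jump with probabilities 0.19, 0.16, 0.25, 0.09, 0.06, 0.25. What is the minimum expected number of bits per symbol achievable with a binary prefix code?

Repeatedly combine the two least-probable nodes; the expected code length is the sum of the merged weights.
merge 3/50 + 9/100 → 3/20
merge 3/20 + 4/25 → 31/100
merge 19/100 + 1/4 → 11/25
merge 1/4 + 31/100 → 14/25
merge 11/25 + 14/25 → 1
L = 3/20 + 31/100 + 11/25 + 14/25 + 1 = 123/50 = 2.46 bits/symbol.

2.46 bits/symbol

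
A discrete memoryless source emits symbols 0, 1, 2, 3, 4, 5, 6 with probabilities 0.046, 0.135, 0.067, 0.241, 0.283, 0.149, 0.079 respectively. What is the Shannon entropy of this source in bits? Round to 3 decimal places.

H = −Σ pᵢ log₂ pᵢ.
−0.046·log₂(0.046) = 0.2043
−0.135·log₂(0.135) = 0.3900
−0.067·log₂(0.067) = 0.2613
−0.241·log₂(0.241) = 0.4947
−0.283·log₂(0.283) = 0.5154
−0.149·log₂(0.149) = 0.4092
−0.079·log₂(0.079) = 0.2893
Sum ≈ 2.5643 → 2.564 bits.

2.564 bits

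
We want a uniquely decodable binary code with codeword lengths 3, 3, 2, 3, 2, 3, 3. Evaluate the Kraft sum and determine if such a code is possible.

With common denominator 2^3 = 8: Σ 2^(−ℓᵢ) = 1/8 + 1/8 + 2/8 + 1/8 + 2/8 + 1/8 + 1/8 = 9/8 = 1.125.
Kraft's inequality requires Σ ≤ 1; here Σ = 1.125 > 1, so no such prefix code exists.

1.125; no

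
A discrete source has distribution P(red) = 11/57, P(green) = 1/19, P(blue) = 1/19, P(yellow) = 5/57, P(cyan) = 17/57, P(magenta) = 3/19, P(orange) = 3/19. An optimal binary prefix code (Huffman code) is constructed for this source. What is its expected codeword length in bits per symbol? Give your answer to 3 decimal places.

Repeatedly combine the two least-probable nodes; the expected code length is the sum of the merged weights.
merge 1/19 + 1/19 → 2/19
merge 5/57 + 2/19 → 11/57
merge 3/19 + 3/19 → 6/19
merge 11/57 + 11/57 → 22/57
merge 17/57 + 6/19 → 35/57
merge 22/57 + 35/57 → 1
L = 2/19 + 11/57 + 6/19 + 22/57 + 35/57 + 1 = 149/57 ≈ 2.614 bits/symbol.

2.614 bits/symbol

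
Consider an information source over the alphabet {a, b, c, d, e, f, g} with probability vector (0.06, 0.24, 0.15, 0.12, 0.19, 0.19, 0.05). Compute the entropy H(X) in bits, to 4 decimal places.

H = −Σ pᵢ log₂ pᵢ.
−0.06·log₂(0.06) = 0.2435
−0.24·log₂(0.24) = 0.4941
−0.15·log₂(0.15) = 0.4105
−0.12·log₂(0.12) = 0.3671
−0.19·log₂(0.19) = 0.4552
−0.19·log₂(0.19) = 0.4552
−0.05·log₂(0.05) = 0.2161
Sum ≈ 2.6418 → 2.6418 bits.

2.6418 bits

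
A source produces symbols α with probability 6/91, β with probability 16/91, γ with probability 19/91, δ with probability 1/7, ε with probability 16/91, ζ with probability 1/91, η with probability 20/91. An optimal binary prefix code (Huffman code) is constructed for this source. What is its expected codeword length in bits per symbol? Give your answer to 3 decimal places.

2.648 bits/symbol

Repeatedly combine the two least-probable nodes; the expected code length is the sum of the merged weights.
merge 1/91 + 6/91 → 1/13
merge 1/13 + 1/7 → 20/91
merge 16/91 + 16/91 → 32/91
merge 19/91 + 20/91 → 3/7
merge 20/91 + 32/91 → 4/7
merge 3/7 + 4/7 → 1
L = 1/13 + 20/91 + 32/91 + 3/7 + 4/7 + 1 = 241/91 ≈ 2.648 bits/symbol.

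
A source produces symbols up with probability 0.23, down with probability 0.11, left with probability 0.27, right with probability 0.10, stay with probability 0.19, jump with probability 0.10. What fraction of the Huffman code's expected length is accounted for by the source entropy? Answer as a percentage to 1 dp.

Entropy H = −Σ p log₂ p ≈ 2.4676 bits.
Huffman merges: 1/10+1/10→1/5; 11/100+19/100→3/10; 1/5+23/100→43/100; 27/100+3/10→57/100; 43/100+57/100→1. L = 5/2 ≈ 2.5000.
Efficiency = H/L = 2.4676/2.5000 = 98.7%.

98.7%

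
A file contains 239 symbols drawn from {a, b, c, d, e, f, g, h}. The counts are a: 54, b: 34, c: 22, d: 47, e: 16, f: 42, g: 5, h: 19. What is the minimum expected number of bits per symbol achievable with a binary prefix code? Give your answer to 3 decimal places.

Probabilities are the counts divided by 239.
Repeatedly combine the two least-probable nodes; the expected code length is the sum of the merged weights.
merge 5/239 + 16/239 → 21/239
merge 19/239 + 21/239 → 40/239
merge 22/239 + 34/239 → 56/239
merge 40/239 + 42/239 → 82/239
merge 47/239 + 54/239 → 101/239
merge 56/239 + 82/239 → 138/239
merge 101/239 + 138/239 → 1
L = 21/239 + 40/239 + 56/239 + 82/239 + 101/239 + 138/239 + 1 = 677/239 ≈ 2.833 bits/symbol.

2.833 bits/symbol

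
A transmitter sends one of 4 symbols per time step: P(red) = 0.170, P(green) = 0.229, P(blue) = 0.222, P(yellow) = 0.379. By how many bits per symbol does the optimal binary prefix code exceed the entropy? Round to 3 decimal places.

Entropy H = −Σ p log₂ p ≈ 1.9341 bits.
Huffman merges: 17/100+111/500→49/125; 229/1000+379/1000→76/125; 49/125+76/125→1. L = 2 ≈ 2.0000.
L − H = 2.0000 − 1.9341 = 0.066 bits.

0.066 bits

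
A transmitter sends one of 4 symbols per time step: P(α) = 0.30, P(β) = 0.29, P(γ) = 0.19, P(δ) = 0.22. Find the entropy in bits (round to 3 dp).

1.975 bits

H = −Σ pᵢ log₂ pᵢ.
−0.30·log₂(0.30) = 0.5211
−0.29·log₂(0.29) = 0.5179
−0.19·log₂(0.19) = 0.4552
−0.22·log₂(0.22) = 0.4806
Sum ≈ 1.9748 → 1.975 bits.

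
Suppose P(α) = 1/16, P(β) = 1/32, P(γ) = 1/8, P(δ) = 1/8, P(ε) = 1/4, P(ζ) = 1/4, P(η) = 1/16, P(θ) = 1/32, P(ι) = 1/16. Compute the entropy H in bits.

2.8125 bits

Each probability is a power of 1/2, so log₂(1/p) is an integer.
H = Σ p·log₂(1/p) = 1/16·4 + 1/32·5 + 1/8·3 + 1/8·3 + 1/4·2 + 1/4·2 + 1/16·4 + 1/32·5 + 1/16·4 = 2.8125 bits.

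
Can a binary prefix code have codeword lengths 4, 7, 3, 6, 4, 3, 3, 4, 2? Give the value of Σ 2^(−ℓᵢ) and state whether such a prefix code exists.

0.8359375; yes

With common denominator 2^7 = 128: Σ 2^(−ℓᵢ) = 8/128 + 1/128 + 16/128 + 2/128 + 8/128 + 16/128 + 16/128 + 8/128 + 32/128 = 107/128 = 0.8359375.
Kraft's inequality requires Σ ≤ 1; here Σ = 0.8359375 ≤ 1, so such a prefix code exists.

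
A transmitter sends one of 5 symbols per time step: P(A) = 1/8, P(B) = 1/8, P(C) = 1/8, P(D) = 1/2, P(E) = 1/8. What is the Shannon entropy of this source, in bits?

2 bits

Each probability is a power of 1/2, so log₂(1/p) is an integer.
H = Σ p·log₂(1/p) = 1/8·3 + 1/8·3 + 1/8·3 + 1/2·1 + 1/8·3 = 2 bits.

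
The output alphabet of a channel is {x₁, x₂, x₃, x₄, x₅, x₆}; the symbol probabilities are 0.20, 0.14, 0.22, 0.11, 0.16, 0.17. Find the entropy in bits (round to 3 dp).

2.550 bits

H = −Σ pᵢ log₂ pᵢ.
−0.20·log₂(0.20) = 0.4644
−0.14·log₂(0.14) = 0.3971
−0.22·log₂(0.22) = 0.4806
−0.11·log₂(0.11) = 0.3503
−0.16·log₂(0.16) = 0.4230
−0.17·log₂(0.17) = 0.4346
Sum ≈ 2.5500 → 2.550 bits.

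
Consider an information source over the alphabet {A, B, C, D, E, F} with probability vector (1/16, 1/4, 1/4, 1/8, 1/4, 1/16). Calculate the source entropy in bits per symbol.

2.375 bits

Each probability is a power of 1/2, so log₂(1/p) is an integer.
H = Σ p·log₂(1/p) = 1/16·4 + 1/4·2 + 1/4·2 + 1/8·3 + 1/4·2 + 1/16·4 = 2.375 bits.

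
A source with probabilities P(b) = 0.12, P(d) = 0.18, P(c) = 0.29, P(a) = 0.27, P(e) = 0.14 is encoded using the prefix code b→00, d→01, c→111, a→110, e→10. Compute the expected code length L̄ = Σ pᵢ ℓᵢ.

2.56 bits/symbol

L̄ = Σ pᵢ·ℓᵢ = 0.12·2 + 0.18·2 + 0.29·3 + 0.27·3 + 0.14·2 = 2.56 bits/symbol.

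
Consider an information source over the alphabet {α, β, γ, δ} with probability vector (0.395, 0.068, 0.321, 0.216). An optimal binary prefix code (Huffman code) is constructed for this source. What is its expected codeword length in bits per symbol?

1.889 bits/symbol

Repeatedly combine the two least-probable nodes; the expected code length is the sum of the merged weights.
merge 17/250 + 27/125 → 71/250
merge 71/250 + 321/1000 → 121/200
merge 79/200 + 121/200 → 1
L = 71/250 + 121/200 + 1 = 1889/1000 = 1.889 bits/symbol.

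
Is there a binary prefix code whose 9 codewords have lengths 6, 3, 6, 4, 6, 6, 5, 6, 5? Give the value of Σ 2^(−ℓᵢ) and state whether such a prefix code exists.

0.328125; yes

With common denominator 2^6 = 64: Σ 2^(−ℓᵢ) = 1/64 + 8/64 + 1/64 + 4/64 + 1/64 + 1/64 + 2/64 + 1/64 + 2/64 = 21/64 = 0.328125.
Kraft's inequality requires Σ ≤ 1; here Σ = 0.328125 ≤ 1, so such a prefix code exists.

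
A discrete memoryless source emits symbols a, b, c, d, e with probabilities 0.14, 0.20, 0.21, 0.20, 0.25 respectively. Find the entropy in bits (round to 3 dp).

2.299 bits

H = −Σ pᵢ log₂ pᵢ.
−0.14·log₂(0.14) = 0.3971
−0.20·log₂(0.20) = 0.4644
−0.21·log₂(0.21) = 0.4728
−0.20·log₂(0.20) = 0.4644
−0.25·log₂(0.25) = 0.5000
Sum ≈ 2.2987 → 2.299 bits.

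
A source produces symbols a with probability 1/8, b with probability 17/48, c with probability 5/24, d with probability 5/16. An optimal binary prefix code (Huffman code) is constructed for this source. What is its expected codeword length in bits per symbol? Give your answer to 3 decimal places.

1.979 bits/symbol

Repeatedly combine the two least-probable nodes; the expected code length is the sum of the merged weights.
merge 1/8 + 5/24 → 1/3
merge 5/16 + 1/3 → 31/48
merge 17/48 + 31/48 → 1
L = 1/3 + 31/48 + 1 = 95/48 ≈ 1.979 bits/symbol.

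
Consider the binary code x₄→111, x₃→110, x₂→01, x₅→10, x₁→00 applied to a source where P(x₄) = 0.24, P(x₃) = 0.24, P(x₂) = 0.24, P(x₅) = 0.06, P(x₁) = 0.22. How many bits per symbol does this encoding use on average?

2.48 bits/symbol

L̄ = Σ pᵢ·ℓᵢ = 0.24·3 + 0.24·3 + 0.24·2 + 0.06·2 + 0.22·2 = 2.48 bits/symbol.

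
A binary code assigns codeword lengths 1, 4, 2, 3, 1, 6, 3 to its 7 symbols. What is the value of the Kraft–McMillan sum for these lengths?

1.578125

With common denominator 2^6 = 64: Σ 2^(−ℓᵢ) = 32/64 + 4/64 + 16/64 + 8/64 + 32/64 + 1/64 + 8/64 = 101/64 = 1.578125.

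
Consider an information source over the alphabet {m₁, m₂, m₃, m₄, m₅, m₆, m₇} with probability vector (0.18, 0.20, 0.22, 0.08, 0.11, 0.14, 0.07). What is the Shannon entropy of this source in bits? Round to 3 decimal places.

H = −Σ pᵢ log₂ pᵢ.
−0.18·log₂(0.18) = 0.4453
−0.20·log₂(0.20) = 0.4644
−0.22·log₂(0.22) = 0.4806
−0.08·log₂(0.08) = 0.2915
−0.11·log₂(0.11) = 0.3503
−0.14·log₂(0.14) = 0.3971
−0.07·log₂(0.07) = 0.2686
Sum ≈ 2.6977 → 2.698 bits.

2.698 bits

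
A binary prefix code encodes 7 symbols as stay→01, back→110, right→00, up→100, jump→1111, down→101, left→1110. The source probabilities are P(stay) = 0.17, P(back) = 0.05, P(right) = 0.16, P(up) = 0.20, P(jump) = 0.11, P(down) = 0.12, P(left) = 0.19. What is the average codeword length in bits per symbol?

2.97 bits/symbol

L̄ = Σ pᵢ·ℓᵢ = 0.17·2 + 0.05·3 + 0.16·2 + 0.20·3 + 0.11·4 + 0.12·3 + 0.19·4 = 2.97 bits/symbol.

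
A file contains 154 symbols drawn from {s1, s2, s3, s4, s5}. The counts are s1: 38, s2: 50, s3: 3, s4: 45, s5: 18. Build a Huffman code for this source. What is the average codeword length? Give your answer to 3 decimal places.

2.136 bits/symbol

Probabilities are the counts divided by 154.
Repeatedly combine the two least-probable nodes; the expected code length is the sum of the merged weights.
merge 3/154 + 9/77 → 3/22
merge 3/22 + 19/77 → 59/154
merge 45/154 + 25/77 → 95/154
merge 59/154 + 95/154 → 1
L = 3/22 + 59/154 + 95/154 + 1 = 47/22 ≈ 2.136 bits/symbol.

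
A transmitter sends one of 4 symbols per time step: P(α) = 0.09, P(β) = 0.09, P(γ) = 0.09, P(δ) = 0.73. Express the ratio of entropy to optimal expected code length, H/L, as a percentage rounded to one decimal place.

87.5%

Entropy H = −Σ p log₂ p ≈ 1.2694 bits.
Huffman merges: 9/100+9/100→9/50; 9/100+9/50→27/100; 27/100+73/100→1. L = 29/20 ≈ 1.4500.
Efficiency = H/L = 1.2694/1.4500 = 87.5%.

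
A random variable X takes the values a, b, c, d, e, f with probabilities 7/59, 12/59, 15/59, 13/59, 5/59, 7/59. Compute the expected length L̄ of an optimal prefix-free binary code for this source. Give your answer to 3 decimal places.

Repeatedly combine the two least-probable nodes; the expected code length is the sum of the merged weights.
merge 5/59 + 7/59 → 12/59
merge 7/59 + 12/59 → 19/59
merge 12/59 + 13/59 → 25/59
merge 15/59 + 19/59 → 34/59
merge 25/59 + 34/59 → 1
L = 12/59 + 19/59 + 25/59 + 34/59 + 1 = 149/59 ≈ 2.525 bits/symbol.

2.525 bits/symbol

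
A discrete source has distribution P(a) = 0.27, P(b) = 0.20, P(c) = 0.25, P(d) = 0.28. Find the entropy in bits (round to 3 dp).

1.989 bits

H = −Σ pᵢ log₂ pᵢ.
−0.27·log₂(0.27) = 0.5100
−0.20·log₂(0.20) = 0.4644
−0.25·log₂(0.25) = 0.5000
−0.28·log₂(0.28) = 0.5142
Sum ≈ 1.9886 → 1.989 bits.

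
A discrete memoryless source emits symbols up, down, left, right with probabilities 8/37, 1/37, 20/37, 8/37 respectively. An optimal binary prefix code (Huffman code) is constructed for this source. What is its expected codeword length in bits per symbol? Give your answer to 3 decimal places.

1.703 bits/symbol

Repeatedly combine the two least-probable nodes; the expected code length is the sum of the merged weights.
merge 1/37 + 8/37 → 9/37
merge 8/37 + 9/37 → 17/37
merge 17/37 + 20/37 → 1
L = 9/37 + 17/37 + 1 = 63/37 ≈ 1.703 bits/symbol.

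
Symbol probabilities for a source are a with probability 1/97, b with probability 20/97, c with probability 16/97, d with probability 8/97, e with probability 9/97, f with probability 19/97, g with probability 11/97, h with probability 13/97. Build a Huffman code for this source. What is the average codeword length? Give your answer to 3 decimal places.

2.876 bits/symbol

Repeatedly combine the two least-probable nodes; the expected code length is the sum of the merged weights.
merge 1/97 + 8/97 → 9/97
merge 9/97 + 9/97 → 18/97
merge 11/97 + 13/97 → 24/97
merge 16/97 + 18/97 → 34/97
merge 19/97 + 20/97 → 39/97
merge 24/97 + 34/97 → 58/97
merge 39/97 + 58/97 → 1
L = 9/97 + 18/97 + 24/97 + 34/97 + 39/97 + 58/97 + 1 = 279/97 ≈ 2.876 bits/symbol.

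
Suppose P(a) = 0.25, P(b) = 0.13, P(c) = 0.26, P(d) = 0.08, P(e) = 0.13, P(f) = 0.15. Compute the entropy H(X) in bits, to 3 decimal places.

H = −Σ pᵢ log₂ pᵢ.
−0.25·log₂(0.25) = 0.5000
−0.13·log₂(0.13) = 0.3826
−0.26·log₂(0.26) = 0.5053
−0.08·log₂(0.08) = 0.2915
−0.13·log₂(0.13) = 0.3826
−0.15·log₂(0.15) = 0.4105
Sum ≈ 2.4726 → 2.473 bits.

2.473 bits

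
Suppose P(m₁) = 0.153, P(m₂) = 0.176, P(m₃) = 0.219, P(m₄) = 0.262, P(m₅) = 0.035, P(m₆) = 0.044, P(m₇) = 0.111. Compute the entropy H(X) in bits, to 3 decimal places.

2.561 bits

H = −Σ pᵢ log₂ pᵢ.
−0.153·log₂(0.153) = 0.4144
−0.176·log₂(0.176) = 0.4411
−0.219·log₂(0.219) = 0.4798
−0.262·log₂(0.262) = 0.5063
−0.035·log₂(0.035) = 0.1693
−0.044·log₂(0.044) = 0.1983
−0.111·log₂(0.111) = 0.3520
Sum ≈ 2.5612 → 2.561 bits.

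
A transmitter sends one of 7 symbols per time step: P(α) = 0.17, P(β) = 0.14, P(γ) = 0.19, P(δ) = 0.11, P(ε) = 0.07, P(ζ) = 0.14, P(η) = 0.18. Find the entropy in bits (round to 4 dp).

2.7482 bits

H = −Σ pᵢ log₂ pᵢ.
−0.17·log₂(0.17) = 0.4346
−0.14·log₂(0.14) = 0.3971
−0.19·log₂(0.19) = 0.4552
−0.11·log₂(0.11) = 0.3503
−0.07·log₂(0.07) = 0.2686
−0.14·log₂(0.14) = 0.3971
−0.18·log₂(0.18) = 0.4453
Sum ≈ 2.7482 → 2.7482 bits.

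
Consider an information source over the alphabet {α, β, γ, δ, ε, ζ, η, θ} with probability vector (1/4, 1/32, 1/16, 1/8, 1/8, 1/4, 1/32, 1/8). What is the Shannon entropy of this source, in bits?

Each probability is a power of 1/2, so log₂(1/p) is an integer.
H = Σ p·log₂(1/p) = 1/4·2 + 1/32·5 + 1/16·4 + 1/8·3 + 1/8·3 + 1/4·2 + 1/32·5 + 1/8·3 = 2.6875 bits.

2.6875 bits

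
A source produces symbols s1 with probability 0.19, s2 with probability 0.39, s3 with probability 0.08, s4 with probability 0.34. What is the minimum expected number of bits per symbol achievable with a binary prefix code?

Repeatedly combine the two least-probable nodes; the expected code length is the sum of the merged weights.
merge 2/25 + 19/100 → 27/100
merge 27/100 + 17/50 → 61/100
merge 39/100 + 61/100 → 1
L = 27/100 + 61/100 + 1 = 47/25 = 1.88 bits/symbol.

1.88 bits/symbol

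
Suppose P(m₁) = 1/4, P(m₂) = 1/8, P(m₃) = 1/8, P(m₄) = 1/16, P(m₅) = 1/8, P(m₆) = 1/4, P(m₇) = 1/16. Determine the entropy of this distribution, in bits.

Each probability is a power of 1/2, so log₂(1/p) is an integer.
H = Σ p·log₂(1/p) = 1/4·2 + 1/8·3 + 1/8·3 + 1/16·4 + 1/8·3 + 1/4·2 + 1/16·4 = 2.625 bits.

2.625 bits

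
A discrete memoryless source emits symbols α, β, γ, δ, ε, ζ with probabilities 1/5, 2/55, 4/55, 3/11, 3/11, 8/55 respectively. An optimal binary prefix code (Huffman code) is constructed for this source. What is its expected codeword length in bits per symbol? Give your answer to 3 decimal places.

2.364 bits/symbol

Repeatedly combine the two least-probable nodes; the expected code length is the sum of the merged weights.
merge 2/55 + 4/55 → 6/55
merge 6/55 + 8/55 → 14/55
merge 1/5 + 14/55 → 5/11
merge 3/11 + 3/11 → 6/11
merge 5/11 + 6/11 → 1
L = 6/55 + 14/55 + 5/11 + 6/11 + 1 = 26/11 ≈ 2.364 bits/symbol.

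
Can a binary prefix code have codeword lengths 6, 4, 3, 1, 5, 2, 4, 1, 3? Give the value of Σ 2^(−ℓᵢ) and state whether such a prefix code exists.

1.671875; no

With common denominator 2^6 = 64: Σ 2^(−ℓᵢ) = 1/64 + 4/64 + 8/64 + 32/64 + 2/64 + 16/64 + 4/64 + 32/64 + 8/64 = 107/64 = 1.671875.
Kraft's inequality requires Σ ≤ 1; here Σ = 1.671875 > 1, so no such prefix code exists.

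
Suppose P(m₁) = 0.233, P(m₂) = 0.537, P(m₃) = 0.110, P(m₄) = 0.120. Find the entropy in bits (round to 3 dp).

1.689 bits

H = −Σ pᵢ log₂ pᵢ.
−0.233·log₂(0.233) = 0.4897
−0.537·log₂(0.537) = 0.4817
−0.110·log₂(0.110) = 0.3503
−0.120·log₂(0.120) = 0.3671
Sum ≈ 1.6887 → 1.689 bits.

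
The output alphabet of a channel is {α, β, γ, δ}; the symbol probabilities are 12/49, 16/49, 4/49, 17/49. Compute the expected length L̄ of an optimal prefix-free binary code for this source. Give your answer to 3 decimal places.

1.980 bits/symbol

Repeatedly combine the two least-probable nodes; the expected code length is the sum of the merged weights.
merge 4/49 + 12/49 → 16/49
merge 16/49 + 16/49 → 32/49
merge 17/49 + 32/49 → 1
L = 16/49 + 32/49 + 1 = 97/49 ≈ 1.980 bits/symbol.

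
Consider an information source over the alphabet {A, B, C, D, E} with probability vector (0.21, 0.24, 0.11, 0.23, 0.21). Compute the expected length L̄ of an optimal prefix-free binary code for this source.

Repeatedly combine the two least-probable nodes; the expected code length is the sum of the merged weights.
merge 11/100 + 21/100 → 8/25
merge 21/100 + 23/100 → 11/25
merge 6/25 + 8/25 → 14/25
merge 11/25 + 14/25 → 1
L = 8/25 + 11/25 + 14/25 + 1 = 58/25 = 2.32 bits/symbol.

2.32 bits/symbol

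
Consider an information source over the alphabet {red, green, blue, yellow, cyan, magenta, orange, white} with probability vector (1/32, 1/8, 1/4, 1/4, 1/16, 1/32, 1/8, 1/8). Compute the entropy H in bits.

Each probability is a power of 1/2, so log₂(1/p) is an integer.
H = Σ p·log₂(1/p) = 1/32·5 + 1/8·3 + 1/4·2 + 1/4·2 + 1/16·4 + 1/32·5 + 1/8·3 + 1/8·3 = 2.6875 bits.

2.6875 bits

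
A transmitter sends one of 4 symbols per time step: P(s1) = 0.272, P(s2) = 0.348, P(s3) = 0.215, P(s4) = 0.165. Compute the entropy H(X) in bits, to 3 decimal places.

H = −Σ pᵢ log₂ pᵢ.
−0.272·log₂(0.272) = 0.5109
−0.348·log₂(0.348) = 0.5299
−0.215·log₂(0.215) = 0.4768
−0.165·log₂(0.165) = 0.4289
Sum ≈ 1.9465 → 1.947 bits.

1.947 bits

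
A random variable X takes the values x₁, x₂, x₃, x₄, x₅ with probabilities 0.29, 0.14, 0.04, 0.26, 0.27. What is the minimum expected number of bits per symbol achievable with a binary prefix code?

Repeatedly combine the two least-probable nodes; the expected code length is the sum of the merged weights.
merge 1/25 + 7/50 → 9/50
merge 9/50 + 13/50 → 11/25
merge 27/100 + 29/100 → 14/25
merge 11/25 + 14/25 → 1
L = 9/50 + 11/25 + 14/25 + 1 = 109/50 = 2.18 bits/symbol.

2.18 bits/symbol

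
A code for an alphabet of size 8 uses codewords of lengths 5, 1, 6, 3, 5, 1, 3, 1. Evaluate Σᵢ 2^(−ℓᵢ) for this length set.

1.828125

With common denominator 2^6 = 64: Σ 2^(−ℓᵢ) = 2/64 + 32/64 + 1/64 + 8/64 + 2/64 + 32/64 + 8/64 + 32/64 = 117/64 = 1.828125.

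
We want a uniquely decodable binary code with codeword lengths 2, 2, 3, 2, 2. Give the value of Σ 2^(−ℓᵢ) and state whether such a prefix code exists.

1.125; no

With common denominator 2^3 = 8: Σ 2^(−ℓᵢ) = 2/8 + 2/8 + 1/8 + 2/8 + 2/8 = 9/8 = 1.125.
Kraft's inequality requires Σ ≤ 1; here Σ = 1.125 > 1, so no such prefix code exists.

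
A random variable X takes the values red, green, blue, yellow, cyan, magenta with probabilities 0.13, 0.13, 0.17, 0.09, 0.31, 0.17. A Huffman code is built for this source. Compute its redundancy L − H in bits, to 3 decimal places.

Entropy H = −Σ p log₂ p ≈ 2.4709 bits.
Huffman merges: 9/100+13/100→11/50; 13/100+17/100→3/10; 17/100+11/50→39/100; 3/10+31/100→61/100; 39/100+61/100→1. L = 63/25 ≈ 2.5200.
L − H = 2.5200 − 2.4709 = 0.049 bits.

0.049 bits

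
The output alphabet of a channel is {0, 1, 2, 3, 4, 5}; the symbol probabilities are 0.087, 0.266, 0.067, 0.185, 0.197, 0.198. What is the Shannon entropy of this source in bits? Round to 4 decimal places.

H = −Σ pᵢ log₂ pᵢ.
−0.087·log₂(0.087) = 0.3065
−0.266·log₂(0.266) = 0.5082
−0.067·log₂(0.067) = 0.2613
−0.185·log₂(0.185) = 0.4504
−0.197·log₂(0.197) = 0.4617
−0.198·log₂(0.198) = 0.4626
Sum ≈ 2.4507 → 2.4507 bits.

2.4507 bits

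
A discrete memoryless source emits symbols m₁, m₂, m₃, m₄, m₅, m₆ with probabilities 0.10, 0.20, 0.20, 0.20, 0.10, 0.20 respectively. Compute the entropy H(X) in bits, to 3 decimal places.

2.522 bits

H = −Σ pᵢ log₂ pᵢ.
−0.10·log₂(0.10) = 0.3322
−0.20·log₂(0.20) = 0.4644
−0.20·log₂(0.20) = 0.4644
−0.20·log₂(0.20) = 0.4644
−0.10·log₂(0.10) = 0.3322
−0.20·log₂(0.20) = 0.4644
Sum ≈ 2.5219 → 2.522 bits.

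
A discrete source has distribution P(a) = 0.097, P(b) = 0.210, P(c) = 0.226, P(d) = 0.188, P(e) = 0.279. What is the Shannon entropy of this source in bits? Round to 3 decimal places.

H = −Σ pᵢ log₂ pᵢ.
−0.097·log₂(0.097) = 0.3265
−0.210·log₂(0.210) = 0.4728
−0.226·log₂(0.226) = 0.4849
−0.188·log₂(0.188) = 0.4533
−0.279·log₂(0.279) = 0.5138
Sum ≈ 2.2513 → 2.251 bits.

2.251 bits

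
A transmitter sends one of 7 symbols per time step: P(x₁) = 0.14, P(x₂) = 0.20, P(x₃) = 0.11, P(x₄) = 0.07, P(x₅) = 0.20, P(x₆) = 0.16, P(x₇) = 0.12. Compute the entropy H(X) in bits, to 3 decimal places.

2.735 bits

H = −Σ pᵢ log₂ pᵢ.
−0.14·log₂(0.14) = 0.3971
−0.20·log₂(0.20) = 0.4644
−0.11·log₂(0.11) = 0.3503
−0.07·log₂(0.07) = 0.2686
−0.20·log₂(0.20) = 0.4644
−0.16·log₂(0.16) = 0.4230
−0.12·log₂(0.12) = 0.3671
Sum ≈ 2.7348 → 2.735 bits.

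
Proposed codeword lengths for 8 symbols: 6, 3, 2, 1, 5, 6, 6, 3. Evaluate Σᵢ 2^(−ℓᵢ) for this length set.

1.078125

With common denominator 2^6 = 64: Σ 2^(−ℓᵢ) = 1/64 + 8/64 + 16/64 + 32/64 + 2/64 + 1/64 + 1/64 + 8/64 = 69/64 = 1.078125.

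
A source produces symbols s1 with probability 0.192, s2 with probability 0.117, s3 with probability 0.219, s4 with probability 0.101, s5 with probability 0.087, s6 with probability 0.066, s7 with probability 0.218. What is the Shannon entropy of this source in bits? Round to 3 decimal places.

H = −Σ pᵢ log₂ pᵢ.
−0.192·log₂(0.192) = 0.4571
−0.117·log₂(0.117) = 0.3622
−0.219·log₂(0.219) = 0.4798
−0.101·log₂(0.101) = 0.3341
−0.087·log₂(0.087) = 0.3065
−0.066·log₂(0.066) = 0.2588
−0.218·log₂(0.218) = 0.4791
Sum ≈ 2.6776 → 2.678 bits.

2.678 bits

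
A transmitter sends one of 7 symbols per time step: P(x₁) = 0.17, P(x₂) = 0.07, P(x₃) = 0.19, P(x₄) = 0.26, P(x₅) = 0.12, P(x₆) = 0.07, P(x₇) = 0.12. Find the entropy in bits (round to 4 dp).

2.6663 bits

H = −Σ pᵢ log₂ pᵢ.
−0.17·log₂(0.17) = 0.4346
−0.07·log₂(0.07) = 0.2686
−0.19·log₂(0.19) = 0.4552
−0.26·log₂(0.26) = 0.5053
−0.12·log₂(0.12) = 0.3671
−0.07·log₂(0.07) = 0.2686
−0.12·log₂(0.12) = 0.3671
Sum ≈ 2.6663 → 2.6663 bits.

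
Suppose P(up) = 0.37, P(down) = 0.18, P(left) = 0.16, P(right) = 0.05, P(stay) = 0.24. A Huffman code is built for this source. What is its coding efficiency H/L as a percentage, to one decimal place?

95.4%

Entropy H = −Σ p log₂ p ≈ 2.1093 bits.
Huffman merges: 1/20+4/25→21/100; 9/50+21/100→39/100; 6/25+37/100→61/100; 39/100+61/100→1. L = 221/100 ≈ 2.2100.
Efficiency = H/L = 2.1093/2.2100 = 95.4%.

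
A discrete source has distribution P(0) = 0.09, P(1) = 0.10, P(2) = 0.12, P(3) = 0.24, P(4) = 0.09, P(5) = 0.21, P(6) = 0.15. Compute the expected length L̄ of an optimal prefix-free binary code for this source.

2.73 bits/symbol

Repeatedly combine the two least-probable nodes; the expected code length is the sum of the merged weights.
merge 9/100 + 9/100 → 9/50
merge 1/10 + 3/25 → 11/50
merge 3/20 + 9/50 → 33/100
merge 21/100 + 11/50 → 43/100
merge 6/25 + 33/100 → 57/100
merge 43/100 + 57/100 → 1
L = 9/50 + 11/50 + 33/100 + 43/100 + 57/100 + 1 = 273/100 = 2.73 bits/symbol.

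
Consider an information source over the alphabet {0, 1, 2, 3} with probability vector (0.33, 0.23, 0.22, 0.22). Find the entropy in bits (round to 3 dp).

1.977 bits

H = −Σ pᵢ log₂ pᵢ.
−0.33·log₂(0.33) = 0.5278
−0.23·log₂(0.23) = 0.4877
−0.22·log₂(0.22) = 0.4806
−0.22·log₂(0.22) = 0.4806
Sum ≈ 1.9766 → 1.977 bits.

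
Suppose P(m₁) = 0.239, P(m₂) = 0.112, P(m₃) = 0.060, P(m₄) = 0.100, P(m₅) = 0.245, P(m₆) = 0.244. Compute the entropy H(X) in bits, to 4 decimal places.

2.4167 bits

H = −Σ pᵢ log₂ pᵢ.
−0.239·log₂(0.239) = 0.4935
−0.112·log₂(0.112) = 0.3537
−0.060·log₂(0.060) = 0.2435
−0.100·log₂(0.100) = 0.3322
−0.245·log₂(0.245) = 0.4971
−0.244·log₂(0.244) = 0.4966
Sum ≈ 2.4167 → 2.4167 bits.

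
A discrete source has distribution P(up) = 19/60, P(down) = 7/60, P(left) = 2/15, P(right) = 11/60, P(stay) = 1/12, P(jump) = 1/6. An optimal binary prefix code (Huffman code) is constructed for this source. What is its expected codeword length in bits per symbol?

2.5 bits/symbol

Repeatedly combine the two least-probable nodes; the expected code length is the sum of the merged weights.
merge 1/12 + 7/60 → 1/5
merge 2/15 + 1/6 → 3/10
merge 11/60 + 1/5 → 23/60
merge 3/10 + 19/60 → 37/60
merge 23/60 + 37/60 → 1
L = 1/5 + 3/10 + 23/60 + 37/60 + 1 = 5/2 = 2.5 bits/symbol.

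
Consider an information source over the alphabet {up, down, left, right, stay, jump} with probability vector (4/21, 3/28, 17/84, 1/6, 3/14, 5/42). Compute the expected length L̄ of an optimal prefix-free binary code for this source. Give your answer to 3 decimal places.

Repeatedly combine the two least-probable nodes; the expected code length is the sum of the merged weights.
merge 3/28 + 5/42 → 19/84
merge 1/6 + 4/21 → 5/14
merge 17/84 + 3/14 → 5/12
merge 19/84 + 5/14 → 7/12
merge 5/12 + 7/12 → 1
L = 19/84 + 5/14 + 5/12 + 7/12 + 1 = 31/12 ≈ 2.583 bits/symbol.

2.583 bits/symbol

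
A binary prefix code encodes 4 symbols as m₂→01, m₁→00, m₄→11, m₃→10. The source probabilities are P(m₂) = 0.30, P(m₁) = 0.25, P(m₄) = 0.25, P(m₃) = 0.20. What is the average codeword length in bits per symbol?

2 bits/symbol

L̄ = Σ pᵢ·ℓᵢ = 0.30·2 + 0.25·2 + 0.25·2 + 0.20·2 = 2 bits/symbol.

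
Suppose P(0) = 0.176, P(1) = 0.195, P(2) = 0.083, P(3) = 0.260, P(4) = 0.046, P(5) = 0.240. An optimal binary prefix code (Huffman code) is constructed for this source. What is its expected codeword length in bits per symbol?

Repeatedly combine the two least-probable nodes; the expected code length is the sum of the merged weights.
merge 23/500 + 83/1000 → 129/1000
merge 129/1000 + 22/125 → 61/200
merge 39/200 + 6/25 → 87/200
merge 13/50 + 61/200 → 113/200
merge 87/200 + 113/200 → 1
L = 129/1000 + 61/200 + 87/200 + 113/200 + 1 = 1217/500 = 2.434 bits/symbol.

2.434 bits/symbol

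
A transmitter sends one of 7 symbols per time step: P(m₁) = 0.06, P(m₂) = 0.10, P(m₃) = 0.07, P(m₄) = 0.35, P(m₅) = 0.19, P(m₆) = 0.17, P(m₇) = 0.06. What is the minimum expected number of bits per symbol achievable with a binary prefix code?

Repeatedly combine the two least-probable nodes; the expected code length is the sum of the merged weights.
merge 3/50 + 3/50 → 3/25
merge 7/100 + 1/10 → 17/100
merge 3/25 + 17/100 → 29/100
merge 17/100 + 19/100 → 9/25
merge 29/100 + 7/20 → 16/25
merge 9/25 + 16/25 → 1
L = 3/25 + 17/100 + 29/100 + 9/25 + 16/25 + 1 = 129/50 = 2.58 bits/symbol.

2.58 bits/symbol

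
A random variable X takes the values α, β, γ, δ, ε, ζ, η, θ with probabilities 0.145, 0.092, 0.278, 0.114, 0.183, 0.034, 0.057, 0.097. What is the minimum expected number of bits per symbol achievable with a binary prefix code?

Repeatedly combine the two least-probable nodes; the expected code length is the sum of the merged weights.
merge 17/500 + 57/1000 → 91/1000
merge 91/1000 + 23/250 → 183/1000
merge 97/1000 + 57/500 → 211/1000
merge 29/200 + 183/1000 → 41/125
merge 183/1000 + 211/1000 → 197/500
merge 139/500 + 41/125 → 303/500
merge 197/500 + 303/500 → 1
L = 91/1000 + 183/1000 + 211/1000 + 41/125 + 197/500 + 303/500 + 1 = 2813/1000 = 2.813 bits/symbol.

2.813 bits/symbol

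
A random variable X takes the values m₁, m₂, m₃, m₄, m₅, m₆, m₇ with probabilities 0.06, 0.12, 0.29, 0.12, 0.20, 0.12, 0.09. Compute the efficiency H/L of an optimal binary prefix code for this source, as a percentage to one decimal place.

Entropy H = −Σ p log₂ p ≈ 2.6397 bits.
Huffman merges: 3/50+9/100→3/20; 3/25+3/25→6/25; 3/25+3/20→27/100; 1/5+6/25→11/25; 27/100+29/100→14/25; 11/25+14/25→1. L = 133/50 ≈ 2.6600.
Efficiency = H/L = 2.6397/2.6600 = 99.2%.

99.2%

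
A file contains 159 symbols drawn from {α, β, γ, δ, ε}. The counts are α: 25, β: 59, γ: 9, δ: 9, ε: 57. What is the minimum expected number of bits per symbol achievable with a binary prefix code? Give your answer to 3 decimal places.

Probabilities are the counts divided by 159.
Repeatedly combine the two least-probable nodes; the expected code length is the sum of the merged weights.
merge 3/53 + 3/53 → 6/53
merge 6/53 + 25/159 → 43/159
merge 43/159 + 19/53 → 100/159
merge 59/159 + 100/159 → 1
L = 6/53 + 43/159 + 100/159 + 1 = 320/159 ≈ 2.013 bits/symbol.

2.013 bits/symbol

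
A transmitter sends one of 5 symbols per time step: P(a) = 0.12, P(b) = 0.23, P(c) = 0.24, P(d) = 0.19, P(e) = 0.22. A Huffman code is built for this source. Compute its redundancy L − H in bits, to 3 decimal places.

0.025 bits

Entropy H = −Σ p log₂ p ≈ 2.2847 bits.
Huffman merges: 3/25+19/100→31/100; 11/50+23/100→9/20; 6/25+31/100→11/20; 9/20+11/20→1. L = 231/100 ≈ 2.3100.
L − H = 2.3100 − 2.2847 = 0.025 bits.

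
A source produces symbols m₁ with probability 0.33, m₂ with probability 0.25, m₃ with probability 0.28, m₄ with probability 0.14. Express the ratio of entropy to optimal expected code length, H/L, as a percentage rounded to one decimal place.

Entropy H = −Σ p log₂ p ≈ 1.9392 bits.
Huffman merges: 7/50+1/4→39/100; 7/25+33/100→61/100; 39/100+61/100→1. L = 2 ≈ 2.0000.
Efficiency = H/L = 1.9392/2.0000 = 97.0%.

97.0%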